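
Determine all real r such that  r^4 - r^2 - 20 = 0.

Let u = r^2. The equation becomes u^2 - u - 20 = 0.
Factor: (u + 4)(u - 5) = 0, so u = -4 or u = 5.
r^2 = -4 < 0 has no real solution.
r^2 = 5 gives r = +/-sqrt(5) ~= +/-2.2361.

r = -2.2361 or r = 2.2361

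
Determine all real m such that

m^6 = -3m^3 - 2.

m = -1.2599 or m = -1

Let u = m^3. The equation becomes u^2 + 3u + 2 = 0.
Factor: (u + 2)(u + 1) = 0, so u = -2 or u = -1.
m^3 = -2 gives m = -(2)^(1/3) ~= -1.2599.
m^3 = -1 gives m = -1.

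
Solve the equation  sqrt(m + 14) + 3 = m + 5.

m = 2

Isolate the radical: sqrt(m + 14) = m + 2.
Square both sides: m + 14 = (m + 2)^2.
Expand and rearrange: m^2 + 3m - 10 = 0.
Solving gives m = 2 or m = -5.
Check each candidate in the original equation:
  m = 2: sqrt(16) = 4, while m + 2 = 4 — valid.
  m = -5: sqrt(9) = 3, while m + 2 = -3 — extraneous.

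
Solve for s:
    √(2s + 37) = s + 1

Square both sides: 2s + 37 = (s + 1)².
Expand and rearrange: s² - 36 = 0.
Solving gives s = 6 or s = -6.
Check each candidate in the original equation:
  s = 6: √(49) = 7, while s + 1 = 7 — valid.
  s = -6: √(25) = 5, while s + 1 = -5 — extraneous.

s = 6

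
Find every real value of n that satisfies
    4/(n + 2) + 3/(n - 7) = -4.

n = -3.0804 or n = 6.3304

Multiply both sides by (n + 2)(n - 7):
4(n - 7) + 3(n + 2) = -4(n + 2)(n - 7).
Expand and collect terms: -4n² + 13n + 78 = 0.
By the quadratic formula, n = (-13 ± √1417) / -8, so n ≈ -3.0804 or n ≈ 6.3304.
Neither value makes a denominator zero (n ≠ -2, n ≠ 7), so both are valid.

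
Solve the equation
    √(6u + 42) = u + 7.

Square both sides: 6u + 42 = (u + 7)².
Expand and rearrange: u² + 8u + 7 = 0.
Solving gives u = -1 or u = -7.
Check each candidate in the original equation:
  u = -1: √(36) = 6, while u + 7 = 6 — valid.
  u = -7: √(0) = 0, while u + 7 = 0 — valid.

u = -7 or u = -1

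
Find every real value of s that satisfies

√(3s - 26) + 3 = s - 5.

s = 9 or s = 10

Isolate the radical: √(3s - 26) = s - 8.
Square both sides: 3s - 26 = (s - 8)².
Expand and rearrange: s² - 19s + 90 = 0.
Solving gives s = 10 or s = 9.
Check each candidate in the original equation:
  s = 10: √(4) = 2, while s - 8 = 2 — valid.
  s = 9: √(1) = 1, while s - 8 = 1 — valid.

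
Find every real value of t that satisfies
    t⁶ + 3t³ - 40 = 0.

Let u = t³. The equation becomes u² + 3u - 40 = 0.
Factor: (u - 5)(u + 8) = 0, so u = 5 or u = -8.
t³ = 5 gives t = ∛(5) ≈ 1.71.
t³ = -8 gives t = -2.

t = -2 or t = 1.71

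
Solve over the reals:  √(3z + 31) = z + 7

z = -2

Square both sides: 3z + 31 = (z + 7)².
Expand and rearrange: z² + 11z + 18 = 0.
Solving gives z = -2 or z = -9.
Check each candidate in the original equation:
  z = -2: √(25) = 5, while z + 7 = 5 — valid.
  z = -9: √(4) = 2, while z + 7 = -2 — extraneous.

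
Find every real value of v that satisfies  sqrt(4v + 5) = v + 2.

Square both sides: 4v + 5 = (v + 2)^2.
Expand and rearrange: v^2 - 1 = 0.
Solving gives v = 1 or v = -1.
Check each candidate in the original equation:
  v = 1: sqrt(9) = 3, while v + 2 = 3 — valid.
  v = -1: sqrt(1) = 1, while v + 2 = 1 — valid.

v = -1 or v = 1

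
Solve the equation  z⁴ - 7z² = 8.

Let u = z². The equation becomes u² - 7u - 8 = 0.
Factor: (u - 8)(u + 1) = 0, so u = 8 or u = -1.
z² = 8 gives z = ±2·√(2) ≈ ±2.8284.
z² = -1 < 0 has no real solution.

z = -2.8284 or z = 2.8284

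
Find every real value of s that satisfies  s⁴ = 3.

Let u = s². The equation becomes u² - 3 = 0.
By the quadratic formula, u = √(3) or u = -√(3).
s² = √(3) gives s = ±3^(1/4) ≈ ±1.3161.
s² = -√(3) < 0 has no real solution.

s = -1.3161 or s = 1.3161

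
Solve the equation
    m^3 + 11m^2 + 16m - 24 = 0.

m = -8.899 or m = -3 or m = 0.899

Possible rational roots are divisors of -24. Testing m = -3 gives 0, so (m + 3) is a factor.
Divide: m^3 + 11m^2 + 16m - 24 = (m + 3)(m^2 + 8m - 8).
Apply the quadratic formula to m^2 + 8m - 8 = 0: m = (-8 +/- sqrt(96))/2, i.e. m ~= 0.899 or m ~= -8.899.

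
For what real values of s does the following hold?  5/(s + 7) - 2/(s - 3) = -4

s = -8.1966 or s = 3.4466

Multiply both sides by (s + 7)(s - 3):
5(s - 3) - 2(s + 7) = -4(s + 7)(s - 3).
Expand and collect terms: -4s^2 - 19s + 113 = 0.
By the quadratic formula, s = (19 +/- sqrt(2169)) / -8, so s ~= -8.1966 or s ~= 3.4466.
Neither value makes a denominator zero (s != -7, s != 3), so both are valid.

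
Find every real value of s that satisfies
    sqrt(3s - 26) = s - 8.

Square both sides: 3s - 26 = (s - 8)^2.
Expand and rearrange: s^2 - 19s + 90 = 0.
Solving gives s = 10 or s = 9.
Check each candidate in the original equation:
  s = 10: sqrt(4) = 2, while s - 8 = 2 — valid.
  s = 9: sqrt(1) = 1, while s - 8 = 1 — valid.

s = 9 or s = 10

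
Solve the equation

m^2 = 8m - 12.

m = 2 or m = 6

Bring every term to one side: m^2 - 8m + 12 = 0.
Factor: (m - 2)(m - 6) = 0.
So m = 2 or m = 6.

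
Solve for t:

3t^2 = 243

Bring every term to one side: 3t^2 - 243 = 0.
Factor: 3(t + 9)(t - 9) = 0.
So t = -9 or t = 9.

t = -9 or t = 9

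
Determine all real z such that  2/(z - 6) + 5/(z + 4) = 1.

z = -0.217 or z = 9.217

Multiply both sides by (z - 6)(z + 4):
2(z + 4) + 5(z - 6) = (z - 6)(z + 4).
Expand and collect terms: z² - 9z - 2 = 0.
By the quadratic formula, z = (9 ± √89) / 2, so z ≈ 9.217 or z ≈ -0.217.
Neither value makes a denominator zero (z ≠ 6, z ≠ -4), so both are valid.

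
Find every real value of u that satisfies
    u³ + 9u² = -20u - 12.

u = -6 or u = -2 or u = -1

Rearrange: u³ + 9u² + 20u + 12 = 0.
Possible rational roots are divisors of 12. Testing u = -2 gives 0, so (u + 2) is a factor.
Divide: u³ + 9u² + 20u + 12 = (u + 2)(u² + 7u + 6).
Factor the quadratic: u = -1 or u = -6.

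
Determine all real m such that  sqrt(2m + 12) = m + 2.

Square both sides: 2m + 12 = (m + 2)^2.
Expand and rearrange: m^2 + 2m - 8 = 0.
Solving gives m = 2 or m = -4.
Check each candidate in the original equation:
  m = 2: sqrt(16) = 4, while m + 2 = 4 — valid.
  m = -4: sqrt(4) = 2, while m + 2 = -2 — extraneous.

m = 2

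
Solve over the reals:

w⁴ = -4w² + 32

Let u = w². The equation becomes u² + 4u - 32 = 0.
Factor: (u + 8)(u - 4) = 0, so u = -8 or u = 4.
w² = -8 < 0 has no real solution.
w² = 4 gives w = ±2.

w = -2 or w = 2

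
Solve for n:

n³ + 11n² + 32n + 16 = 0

n = -6.3723 or n = -4 or n = -0.6277

Possible rational roots are divisors of 16. Testing n = -4 gives 0, so (n + 4) is a factor.
Divide: n³ + 11n² + 32n + 16 = (n + 4)(n² + 7n + 4).
Apply the quadratic formula to n² + 7n + 4 = 0: n = (-7 ± √33)/2, i.e. n ≈ -0.6277 or n ≈ -6.3723.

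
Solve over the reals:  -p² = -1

Bring every term to one side: -p² + 1 = 0.
Factor: -1(p + 1)(p - 1) = 0.
So p = -1 or p = 1.

p = -1 or p = 1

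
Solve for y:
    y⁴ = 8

Let u = y². The equation becomes u² - 8 = 0.
By the quadratic formula, u = 2·√(2) or u = -2·√(2).
y² = 2·√(2) gives y = ±2^(3/4) ≈ ±1.6818.
y² = -2·√(2) < 0 has no real solution.

y = -1.6818 or y = 1.6818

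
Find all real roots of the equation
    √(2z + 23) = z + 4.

z = 1

Square both sides: 2z + 23 = (z + 4)².
Expand and rearrange: z² + 6z - 7 = 0.
Solving gives z = 1 or z = -7.
Check each candidate in the original equation:
  z = 1: √(25) = 5, while z + 4 = 5 — valid.
  z = -7: √(9) = 3, while z + 4 = -3 — extraneous.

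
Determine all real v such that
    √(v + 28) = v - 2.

Square both sides: v + 28 = (v - 2)².
Expand and rearrange: v² - 5v - 24 = 0.
Solving gives v = 8 or v = -3.
Check each candidate in the original equation:
  v = 8: √(36) = 6, while v - 2 = 6 — valid.
  v = -3: √(25) = 5, while v - 2 = -5 — extraneous.

v = 8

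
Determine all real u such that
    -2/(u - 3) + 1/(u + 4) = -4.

Multiply both sides by (u - 3)(u + 4):
-2(u + 4) + (u - 3) = -4(u - 3)(u + 4).
Expand and collect terms: -4u² - 3u + 59 = 0.
By the quadratic formula, u = (3 ± √953) / -8, so u ≈ -4.2338 or u ≈ 3.4838.
Neither value makes a denominator zero (u ≠ 3, u ≠ -4), so both are valid.

u = -4.2338 or u = 3.4838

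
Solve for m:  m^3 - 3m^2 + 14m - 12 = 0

m = 1

Possible rational roots are divisors of -12. Testing m = 1 gives 0, so (m - 1) is a factor.
Divide: m^3 - 3m^2 + 14m - 12 = (m - 1)(m^2 - 2m + 12).
The quadratic m^2 - 2m + 12 has discriminant -44 < 0, so no further real roots.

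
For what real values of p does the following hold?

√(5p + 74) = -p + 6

Square both sides: 5p + 74 = (-p + 6)².
Expand and rearrange: p² - 17p - 38 = 0.
Solving gives p = 19 or p = -2.
Check each candidate in the original equation:
  p = 19: √(169) = 13, while -p + 6 = -13 — extraneous.
  p = -2: √(64) = 8, while -p + 6 = 8 — valid.

p = -2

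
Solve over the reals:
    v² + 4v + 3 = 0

Factor: (v + 1)(v + 3) = 0.
So v = -1 or v = -3.

v = -3 or v = -1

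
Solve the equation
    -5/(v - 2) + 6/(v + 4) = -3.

Multiply both sides by (v - 2)(v + 4):
-5(v + 4) + 6(v - 2) = -3(v - 2)(v + 4).
Expand and collect terms: -3v² - 7v + 56 = 0.
By the quadratic formula, v = (7 ± √721) / -6, so v ≈ -5.6419 or v ≈ 3.3086.
Neither value makes a denominator zero (v ≠ 2, v ≠ -4), so both are valid.

v = -5.6419 or v = 3.3086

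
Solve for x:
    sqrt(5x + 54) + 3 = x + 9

Isolate the radical: sqrt(5x + 54) = x + 6.
Square both sides: 5x + 54 = (x + 6)^2.
Expand and rearrange: x^2 + 7x - 18 = 0.
Solving gives x = 2 or x = -9.
Check each candidate in the original equation:
  x = 2: sqrt(64) = 8, while x + 6 = 8 — valid.
  x = -9: sqrt(9) = 3, while x + 6 = -3 — extraneous.

x = 2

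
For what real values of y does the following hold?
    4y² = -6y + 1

y = -1.6514 or y = 0.1514

Rearrange to standard form: 4y² + 6y - 1 = 0.
Discriminant: (6)² − 4·4·(-1) = 52.
Quadratic formula: y = (-6 ± √52) / 8.
So y = -3/4 + √(13)/4 ≈ 0.1514 or y = -√(13)/4 - 3/4 ≈ -1.6514.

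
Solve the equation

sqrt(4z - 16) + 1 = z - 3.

Isolate the radical: sqrt(4z - 16) = z - 4.
Square both sides: 4z - 16 = (z - 4)^2.
Expand and rearrange: z^2 - 12z + 32 = 0.
Solving gives z = 8 or z = 4.
Check each candidate in the original equation:
  z = 8: sqrt(16) = 4, while z - 4 = 4 — valid.
  z = 4: sqrt(0) = 0, while z - 4 = 0 — valid.

z = 4 or z = 8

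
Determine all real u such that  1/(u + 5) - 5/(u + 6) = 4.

Multiply both sides by (u + 5)(u + 6):
(u + 6) - 5(u + 5) = 4(u + 5)(u + 6).
Expand and collect terms: 4u^2 + 48u + 139 = 0.
By the quadratic formula, u = (-48 +/- sqrt(80)) / 8, so u ~= -4.882 or u ~= -7.118.
Neither value makes a denominator zero (u != -5, u != -6), so both are valid.

u = -7.118 or u = -4.882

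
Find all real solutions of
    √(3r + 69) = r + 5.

Square both sides: 3r + 69 = (r + 5)².
Expand and rearrange: r² + 7r - 44 = 0.
Solving gives r = 4 or r = -11.
Check each candidate in the original equation:
  r = 4: √(81) = 9, while r + 5 = 9 — valid.
  r = -11: √(36) = 6, while r + 5 = -6 — extraneous.

r = 4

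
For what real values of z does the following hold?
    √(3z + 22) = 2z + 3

Square both sides: 3z + 22 = (2z + 3)².
Expand and rearrange: 4z² + 9z - 13 = 0.
Solving gives z = 1 or z = -3.25.
Check each candidate in the original equation:
  z = 1: √(25) = 5, while 2z + 3 = 5 — valid.
  z = -3.25: √(12.25) = 3.5, while 2z + 3 = -3.5 — extraneous.

z = 1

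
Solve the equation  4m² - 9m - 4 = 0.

Discriminant: (-9)² − 4·4·(-4) = 145.
Quadratic formula: m = (9 ± √145) / 8.
So m = 9/8 + √(145)/8 ≈ 2.6302 or m = 9/8 - √(145)/8 ≈ -0.3802.

m = -0.3802 or m = 2.6302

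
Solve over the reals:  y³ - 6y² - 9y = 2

y = -1 or y = -0.2749 or y = 7.2749

Rearrange: y³ - 6y² - 9y - 2 = 0.
Possible rational roots are divisors of -2. Testing y = -1 gives 0, so (y + 1) is a factor.
Divide: y³ - 6y² - 9y - 2 = (y + 1)(y² - 7y - 2).
Apply the quadratic formula to y² - 7y - 2 = 0: y = (7 ± √57)/2, i.e. y ≈ 7.2749 or y ≈ -0.2749.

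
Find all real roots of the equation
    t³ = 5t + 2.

t = -2 or t = -0.4142 or t = 2.4142

Rearrange: t³ - 5t - 2 = 0.
Possible rational roots are divisors of -2. Testing t = -2 gives 0, so (t + 2) is a factor.
Divide: t³ - 5t - 2 = (t + 2)(t² - 2t - 1).
Apply the quadratic formula to t² - 2t - 1 = 0: t = (2 ± √8)/2, i.e. t ≈ 2.4142 or t ≈ -0.4142.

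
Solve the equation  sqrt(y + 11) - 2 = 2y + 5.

Isolate the radical: sqrt(y + 11) = 2y + 7.
Square both sides: y + 11 = (2y + 7)^2.
Expand and rearrange: 4y^2 + 27y + 38 = 0.
Solving gives y = -2 or y = -4.75.
Check each candidate in the original equation:
  y = -2: sqrt(9) = 3, while 2y + 7 = 3 — valid.
  y = -4.75: sqrt(6.25) = 2.5, while 2y + 7 = -2.5 — extraneous.

y = -2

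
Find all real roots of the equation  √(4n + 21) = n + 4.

Square both sides: 4n + 21 = (n + 4)².
Expand and rearrange: n² + 4n - 5 = 0.
Solving gives n = 1 or n = -5.
Check each candidate in the original equation:
  n = 1: √(25) = 5, while n + 4 = 5 — valid.
  n = -5: √(1) = 1, while n + 4 = -1 — extraneous.

n = 1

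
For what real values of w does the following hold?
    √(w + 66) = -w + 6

Square both sides: w + 66 = (-w + 6)².
Expand and rearrange: w² - 13w - 30 = 0.
Solving gives w = 15 or w = -2.
Check each candidate in the original equation:
  w = 15: √(81) = 9, while -w + 6 = -9 — extraneous.
  w = -2: √(64) = 8, while -w + 6 = 8 — valid.

w = -2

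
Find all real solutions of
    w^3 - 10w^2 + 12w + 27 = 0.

Possible rational roots are divisors of 27. Testing w = 3 gives 0, so (w - 3) is a factor.
Divide: w^3 - 10w^2 + 12w + 27 = (w - 3)(w^2 - 7w - 9).
Apply the quadratic formula to w^2 - 7w - 9 = 0: w = (7 +/- sqrt(85))/2, i.e. w ~= 8.1098 or w ~= -1.1098.

w = -1.1098 or w = 3 or w = 8.1098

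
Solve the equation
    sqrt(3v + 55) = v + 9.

Square both sides: 3v + 55 = (v + 9)^2.
Expand and rearrange: v^2 + 15v + 26 = 0.
Solving gives v = -2 or v = -13.
Check each candidate in the original equation:
  v = -2: sqrt(49) = 7, while v + 9 = 7 — valid.
  v = -13: sqrt(16) = 4, while v + 9 = -4 — extraneous.

v = -2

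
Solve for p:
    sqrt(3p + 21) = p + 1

p = 5

Square both sides: 3p + 21 = (p + 1)^2.
Expand and rearrange: p^2 - p - 20 = 0.
Solving gives p = 5 or p = -4.
Check each candidate in the original equation:
  p = 5: sqrt(36) = 6, while p + 1 = 6 — valid.
  p = -4: sqrt(9) = 3, while p + 1 = -3 — extraneous.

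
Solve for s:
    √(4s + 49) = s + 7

Square both sides: 4s + 49 = (s + 7)².
Expand and rearrange: s² + 10s = 0.
Solving gives s = 0 or s = -10.
Check each candidate in the original equation:
  s = 0: √(49) = 7, while s + 7 = 7 — valid.
  s = -10: √(9) = 3, while s + 7 = -3 — extraneous.

s = 0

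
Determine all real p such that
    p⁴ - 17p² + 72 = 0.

p = -3 or p = -2.8284 or p = 2.8284 or p = 3

Let u = p². The equation becomes u² - 17u + 72 = 0.
Factor: (u - 9)(u - 8) = 0, so u = 9 or u = 8.
p² = 9 gives p = ±3.
p² = 8 gives p = ±2·√(2) ≈ ±2.8284.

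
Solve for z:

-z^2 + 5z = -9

z = -1.4051 or z = 6.4051

Rearrange to standard form: -z^2 + 5z + 9 = 0.
Discriminant: (5)^2 - 4*(-1)*9 = 61.
Quadratic formula: z = (-5 +/- sqrt(61)) / (-2).
So z = 5/2 - sqrt(61)/2 ~= -1.4051 or z = 5/2 + sqrt(61)/2 ~= 6.4051.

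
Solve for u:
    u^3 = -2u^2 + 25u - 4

u = -6.1623 or u = 0.1623 or u = 4

Rearrange: u^3 + 2u^2 - 25u + 4 = 0.
Possible rational roots are divisors of 4. Testing u = 4 gives 0, so (u - 4) is a factor.
Divide: u^3 + 2u^2 - 25u + 4 = (u - 4)(u^2 + 6u - 1).
Apply the quadratic formula to u^2 + 6u - 1 = 0: u = (-6 +/- sqrt(40))/2, i.e. u ~= 0.1623 or u ~= -6.1623.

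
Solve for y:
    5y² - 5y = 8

y = -0.8601 or y = 1.8601

Rearrange to standard form: 5y² - 5y - 8 = 0.
Discriminant: (-5)² − 4·5·(-8) = 185.
Quadratic formula: y = (5 ± √185) / 10.
So y = 1/2 + √(185)/10 ≈ 1.8601 or y = 1/2 - √(185)/10 ≈ -0.8601.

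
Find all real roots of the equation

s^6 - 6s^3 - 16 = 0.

Let u = s^3. The equation becomes u^2 - 6u - 16 = 0.
Factor: (u + 2)(u - 8) = 0, so u = -2 or u = 8.
s^3 = -2 gives s = -(2)^(1/3) ~= -1.2599.
s^3 = 8 gives s = 2.

s = -1.2599 or s = 2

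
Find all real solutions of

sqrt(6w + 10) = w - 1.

w = 9

Square both sides: 6w + 10 = (w - 1)^2.
Expand and rearrange: w^2 - 8w - 9 = 0.
Solving gives w = 9 or w = -1.
Check each candidate in the original equation:
  w = 9: sqrt(64) = 8, while w - 1 = 8 — valid.
  w = -1: sqrt(4) = 2, while w - 1 = -2 — extraneous.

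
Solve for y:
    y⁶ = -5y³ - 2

y = -1.6585 or y = -0.7597

Let u = y³. The equation becomes u² + 5u + 2 = 0.
By the quadratic formula, u = -5/2 + √(17)/2 or u = -5/2 - √(17)/2.
y³ = -5/2 + √(17)/2 gives y = -∛(5/2 - √(17)/2) ≈ -0.7597.
y³ = -5/2 - √(17)/2 gives y = -∛(√(17)/2 + 5/2) ≈ -1.6585.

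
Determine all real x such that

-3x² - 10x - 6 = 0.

x = -2.5486 or x = -0.7847

Discriminant: (-10)² − 4·(-3)·(-6) = 28.
Quadratic formula: x = (10 ± √28) / (-6).
So x = -5/3 - √(7)/3 ≈ -2.5486 or x = -5/3 + √(7)/3 ≈ -0.7847.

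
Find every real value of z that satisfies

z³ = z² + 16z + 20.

Rearrange: z³ - z² - 16z - 20 = 0.
Possible rational roots are divisors of -20. Testing z = 5 gives 0, so (z - 5) is a factor.
Divide: z³ - z² - 16z - 20 = (z - 5)(z² + 4z + 4).
The quadratic has the repeated root z = -2.

z = -2 or z = 5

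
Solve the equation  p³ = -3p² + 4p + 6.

Rearrange: p³ + 3p² - 4p - 6 = 0.
Possible rational roots are divisors of -6. Testing p = -1 gives 0, so (p + 1) is a factor.
Divide: p³ + 3p² - 4p - 6 = (p + 1)(p² + 2p - 6).
Apply the quadratic formula to p² + 2p - 6 = 0: p = (-2 ± √28)/2, i.e. p ≈ 1.6458 or p ≈ -3.6458.

p = -3.6458 or p = -1 or p = 1.6458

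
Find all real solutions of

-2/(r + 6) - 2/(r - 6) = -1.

Multiply both sides by (r + 6)(r - 6):
-2(r - 6) - 2(r + 6) = -(r + 6)(r - 6).
Expand and collect terms: -r² + 4r + 36 = 0.
By the quadratic formula, r = (-4 ± √160) / -2, so r ≈ -4.3246 or r ≈ 8.3246.
Neither value makes a denominator zero (r ≠ -6, r ≠ 6), so both are valid.

r = -4.3246 or r = 8.3246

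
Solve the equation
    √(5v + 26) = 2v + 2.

Square both sides: 5v + 26 = (2v + 2)².
Expand and rearrange: 4v² + 3v - 22 = 0.
Solving gives v = 2 or v = -2.75.
Check each candidate in the original equation:
  v = 2: √(36) = 6, while 2v + 2 = 6 — valid.
  v = -2.75: √(12.25) = 3.5, while 2v + 2 = -3.5 — extraneous.

v = 2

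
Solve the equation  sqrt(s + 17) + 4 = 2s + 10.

Isolate the radical: sqrt(s + 17) = 2s + 6.
Square both sides: s + 17 = (2s + 6)^2.
Expand and rearrange: 4s^2 + 23s + 19 = 0.
Solving gives s = -1 or s = -4.75.
Check each candidate in the original equation:
  s = -1: sqrt(16) = 4, while 2s + 6 = 4 — valid.
  s = -4.75: sqrt(12.25) = 3.5, while 2s + 6 = -3.5 — extraneous.

s = -1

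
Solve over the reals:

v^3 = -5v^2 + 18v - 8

v = -7.5311 or v = 0.5311 or v = 2

Rearrange: v^3 + 5v^2 - 18v + 8 = 0.
Possible rational roots are divisors of 8. Testing v = 2 gives 0, so (v - 2) is a factor.
Divide: v^3 + 5v^2 - 18v + 8 = (v - 2)(v^2 + 7v - 4).
Apply the quadratic formula to v^2 + 7v - 4 = 0: v = (-7 +/- sqrt(65))/2, i.e. v ~= 0.5311 or v ~= -7.5311.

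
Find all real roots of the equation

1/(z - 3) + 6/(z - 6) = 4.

z = 3.1635 or z = 7.5865

Multiply both sides by (z - 3)(z - 6):
(z - 6) + 6(z - 3) = 4(z - 3)(z - 6).
Expand and collect terms: 4z² - 43z + 96 = 0.
By the quadratic formula, z = (43 ± √313) / 8, so z ≈ 7.5865 or z ≈ 3.1635.
Neither value makes a denominator zero (z ≠ 3, z ≠ 6), so both are valid.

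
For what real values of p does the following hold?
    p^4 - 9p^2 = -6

Let u = p^2. The equation becomes u^2 - 9u + 6 = 0.
By the quadratic formula, u = sqrt(57)/2 + 9/2 or u = 9/2 - sqrt(57)/2.
p^2 = sqrt(57)/2 + 9/2 gives p = +/-sqrt(sqrt(57)/2 + 9/2) ~= +/-2.8766.
p^2 = 9/2 - sqrt(57)/2 gives p = +/-sqrt(9/2 - sqrt(57)/2) ~= +/-0.8515.

p = -2.8766 or p = -0.8515 or p = 0.8515 or p = 2.8766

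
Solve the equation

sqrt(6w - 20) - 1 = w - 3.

w = 4 or w = 6

Isolate the radical: sqrt(6w - 20) = w - 2.
Square both sides: 6w - 20 = (w - 2)^2.
Expand and rearrange: w^2 - 10w + 24 = 0.
Solving gives w = 6 or w = 4.
Check each candidate in the original equation:
  w = 6: sqrt(16) = 4, while w - 2 = 4 — valid.
  w = 4: sqrt(4) = 2, while w - 2 = 2 — valid.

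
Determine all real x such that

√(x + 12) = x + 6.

Square both sides: x + 12 = (x + 6)².
Expand and rearrange: x² + 11x + 24 = 0.
Solving gives x = -3 or x = -8.
Check each candidate in the original equation:
  x = -3: √(9) = 3, while x + 6 = 3 — valid.
  x = -8: √(4) = 2, while x + 6 = -2 — extraneous.

x = -3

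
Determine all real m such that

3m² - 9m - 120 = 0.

Factor: 3(m + 5)(m - 8) = 0.
So m = -5 or m = 8.

m = -5 or m = 8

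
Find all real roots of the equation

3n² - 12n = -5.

n = 0.4725 or n = 3.5275

Rearrange to standard form: 3n² - 12n + 5 = 0.
Discriminant: (-12)² − 4·3·5 = 84.
Quadratic formula: n = (12 ± √84) / 6.
So n = √(21)/3 + 2 ≈ 3.5275 or n = 2 - √(21)/3 ≈ 0.4725.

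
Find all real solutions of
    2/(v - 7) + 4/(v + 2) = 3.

v = -0.772 or v = 7.772

Multiply both sides by (v - 7)(v + 2):
2(v + 2) + 4(v - 7) = 3(v - 7)(v + 2).
Expand and collect terms: 3v² - 21v - 18 = 0.
By the quadratic formula, v = (21 ± √657) / 6, so v ≈ 7.772 or v ≈ -0.772.
Neither value makes a denominator zero (v ≠ 7, v ≠ -2), so both are valid.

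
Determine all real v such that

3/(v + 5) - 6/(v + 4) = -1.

v = -5.6458 or v = -0.3542

Multiply both sides by (v + 5)(v + 4):
3(v + 4) - 6(v + 5) = -(v + 5)(v + 4).
Expand and collect terms: -v^2 - 6v - 2 = 0.
By the quadratic formula, v = (6 +/- sqrt(28)) / -2, so v ~= -5.6458 or v ~= -0.3542.
Neither value makes a denominator zero (v != -5, v != -4), so both are valid.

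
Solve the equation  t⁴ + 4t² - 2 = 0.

t = -0.6704 or t = 0.6704

Let u = t². The equation becomes u² + 4u - 2 = 0.
By the quadratic formula, u = -2 + √(6) or u = -√(6) - 2.
t² = -2 + √(6) gives t = ±√(-2 + √(6)) ≈ ±0.6704.
t² = -√(6) - 2 < 0 has no real solution.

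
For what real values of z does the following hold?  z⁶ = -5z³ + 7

Let u = z³. The equation becomes u² + 5u - 7 = 0.
By the quadratic formula, u = -5/2 + √(53)/2 or u = -√(53)/2 - 5/2.
z³ = -5/2 + √(53)/2 gives z = ∛(-5/2 + √(53)/2) ≈ 1.0447.
z³ = -√(53)/2 - 5/2 gives z = -∛(5/2 + √(53)/2) ≈ -1.8312.

z = -1.8312 or z = 1.0447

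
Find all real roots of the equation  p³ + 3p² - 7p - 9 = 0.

Possible rational roots are divisors of -9. Testing p = -1 gives 0, so (p + 1) is a factor.
Divide: p³ + 3p² - 7p - 9 = (p + 1)(p² + 2p - 9).
Apply the quadratic formula to p² + 2p - 9 = 0: p = (-2 ± √40)/2, i.e. p ≈ 2.1623 or p ≈ -4.1623.

p = -4.1623 or p = -1 or p = 2.1623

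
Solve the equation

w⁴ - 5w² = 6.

Let u = w². The equation becomes u² - 5u - 6 = 0.
Factor: (u + 1)(u - 6) = 0, so u = -1 or u = 6.
w² = -1 < 0 has no real solution.
w² = 6 gives w = ±√(6) ≈ ±2.4495.

w = -2.4495 or w = 2.4495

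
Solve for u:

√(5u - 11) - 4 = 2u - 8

Isolate the radical: √(5u - 11) = 2u - 4.
Square both sides: 5u - 11 = (2u - 4)².
Expand and rearrange: 4u² - 21u + 27 = 0.
Solving gives u = 3 or u = 2.25.
Check each candidate in the original equation:
  u = 3: √(4) = 2, while 2u - 4 = 2 — valid.
  u = 2.25: √(0.25) = 0.5, while 2u - 4 = 0.5 — valid.

u = 2.25 or u = 3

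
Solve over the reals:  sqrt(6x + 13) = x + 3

x = -2 or x = 2

Square both sides: 6x + 13 = (x + 3)^2.
Expand and rearrange: x^2 - 4 = 0.
Solving gives x = 2 or x = -2.
Check each candidate in the original equation:
  x = 2: sqrt(25) = 5, while x + 3 = 5 — valid.
  x = -2: sqrt(1) = 1, while x + 3 = 1 — valid.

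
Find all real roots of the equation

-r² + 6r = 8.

r = 2 or r = 4

Bring every term to one side: -r² + 6r - 8 = 0.
Factor: -1(r - 4)(r - 2) = 0.
So r = 4 or r = 2.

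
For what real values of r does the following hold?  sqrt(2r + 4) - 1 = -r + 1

Isolate the radical: sqrt(2r + 4) = -r + 2.
Square both sides: 2r + 4 = (-r + 2)^2.
Expand and rearrange: r^2 - 6r = 0.
Solving gives r = 6 or r = 0.
Check each candidate in the original equation:
  r = 6: sqrt(16) = 4, while -r + 2 = -4 — extraneous.
  r = 0: sqrt(4) = 2, while -r + 2 = 2 — valid.

r = 0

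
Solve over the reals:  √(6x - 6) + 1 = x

x = 1 or x = 7

Isolate the radical: √(6x - 6) = x - 1.
Square both sides: 6x - 6 = (x - 1)².
Expand and rearrange: x² - 8x + 7 = 0.
Solving gives x = 7 or x = 1.
Check each candidate in the original equation:
  x = 7: √(36) = 6, while x - 1 = 6 — valid.
  x = 1: √(0) = 0, while x - 1 = 0 — valid.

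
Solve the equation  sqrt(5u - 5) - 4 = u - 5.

u = 1 or u = 6

Isolate the radical: sqrt(5u - 5) = u - 1.
Square both sides: 5u - 5 = (u - 1)^2.
Expand and rearrange: u^2 - 7u + 6 = 0.
Solving gives u = 6 or u = 1.
Check each candidate in the original equation:
  u = 6: sqrt(25) = 5, while u - 1 = 5 — valid.
  u = 1: sqrt(0) = 0, while u - 1 = 0 — valid.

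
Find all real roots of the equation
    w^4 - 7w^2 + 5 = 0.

Let u = w^2. The equation becomes u^2 - 7u + 5 = 0.
By the quadratic formula, u = sqrt(29)/2 + 7/2 or u = 7/2 - sqrt(29)/2.
w^2 = sqrt(29)/2 + 7/2 gives w = +/-sqrt(sqrt(29)/2 + 7/2) ~= +/-2.4885.
w^2 = 7/2 - sqrt(29)/2 gives w = +/-sqrt(7/2 - sqrt(29)/2) ~= +/-0.8986.

w = -2.4885 or w = -0.8986 or w = 0.8986 or w = 2.4885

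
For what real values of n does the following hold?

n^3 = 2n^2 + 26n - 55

Rearrange: n^3 - 2n^2 - 26n + 55 = 0.
Possible rational roots are divisors of 55. Testing n = 5 gives 0, so (n - 5) is a factor.
Divide: n^3 - 2n^2 - 26n + 55 = (n - 5)(n^2 + 3n - 11).
Apply the quadratic formula to n^2 + 3n - 11 = 0: n = (-3 +/- sqrt(53))/2, i.e. n ~= 2.1401 or n ~= -5.1401.

n = -5.1401 or n = 2.1401 or n = 5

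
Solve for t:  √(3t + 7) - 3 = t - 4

Isolate the radical: √(3t + 7) = t - 1.
Square both sides: 3t + 7 = (t - 1)².
Expand and rearrange: t² - 5t - 6 = 0.
Solving gives t = 6 or t = -1.
Check each candidate in the original equation:
  t = 6: √(25) = 5, while t - 1 = 5 — valid.
  t = -1: √(4) = 2, while t - 1 = -2 — extraneous.

t = 6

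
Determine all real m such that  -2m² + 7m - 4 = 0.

Discriminant: (7)² − 4·(-2)·(-4) = 17.
Quadratic formula: m = (-7 ± √17) / (-4).
So m = 7/4 - √(17)/4 ≈ 0.7192 or m = √(17)/4 + 7/4 ≈ 2.7808.

m = 0.7192 or m = 2.7808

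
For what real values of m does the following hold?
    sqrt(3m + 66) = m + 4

Square both sides: 3m + 66 = (m + 4)^2.
Expand and rearrange: m^2 + 5m - 50 = 0.
Solving gives m = 5 or m = -10.
Check each candidate in the original equation:
  m = 5: sqrt(81) = 9, while m + 4 = 9 — valid.
  m = -10: sqrt(36) = 6, while m + 4 = -6 — extraneous.

m = 5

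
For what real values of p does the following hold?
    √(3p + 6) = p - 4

p = 10

Square both sides: 3p + 6 = (p - 4)².
Expand and rearrange: p² - 11p + 10 = 0.
Solving gives p = 10 or p = 1.
Check each candidate in the original equation:
  p = 10: √(36) = 6, while p - 4 = 6 — valid.
  p = 1: √(9) = 3, while p - 4 = -3 — extraneous.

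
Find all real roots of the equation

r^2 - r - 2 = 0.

Factor: (r - 2)(r + 1) = 0.
So r = 2 or r = -1.

r = -1 or r = 2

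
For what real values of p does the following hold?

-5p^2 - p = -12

p = -1.6524 or p = 1.4524

Rearrange to standard form: -5p^2 - p + 12 = 0.
Discriminant: (-1)^2 - 4*(-5)*12 = 241.
Quadratic formula: p = (1 +/- sqrt(241)) / (-10).
So p = -sqrt(241)/10 - 1/10 ~= -1.6524 or p = -1/10 + sqrt(241)/10 ~= 1.4524.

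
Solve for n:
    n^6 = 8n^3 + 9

Let u = n^3. The equation becomes u^2 - 8u - 9 = 0.
Factor: (u + 1)(u - 9) = 0, so u = -1 or u = 9.
n^3 = -1 gives n = -1.
n^3 = 9 gives n = (9)^(1/3) ~= 2.0801.

n = -1 or n = 2.0801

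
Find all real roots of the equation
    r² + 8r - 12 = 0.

Discriminant: (8)² − 4·1·(-12) = 112.
Quadratic formula: r = (-8 ± √112) / 2.
So r = -4 + 2·√(7) ≈ 1.2915 or r = -2·√(7) - 4 ≈ -9.2915.

r = -9.2915 or r = 1.2915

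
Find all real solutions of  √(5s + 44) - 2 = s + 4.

s = 1

Isolate the radical: √(5s + 44) = s + 6.
Square both sides: 5s + 44 = (s + 6)².
Expand and rearrange: s² + 7s - 8 = 0.
Solving gives s = 1 or s = -8.
Check each candidate in the original equation:
  s = 1: √(49) = 7, while s + 6 = 7 — valid.
  s = -8: √(4) = 2, while s + 6 = -2 — extraneous.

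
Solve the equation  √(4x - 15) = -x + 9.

x = 6

Square both sides: 4x - 15 = (-x + 9)².
Expand and rearrange: x² - 22x + 96 = 0.
Solving gives x = 16 or x = 6.
Check each candidate in the original equation:
  x = 16: √(49) = 7, while -x + 9 = -7 — extraneous.
  x = 6: √(9) = 3, while -x + 9 = 3 — valid.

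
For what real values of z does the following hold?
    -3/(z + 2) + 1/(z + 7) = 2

z = -6.2247 or z = -3.7753

Multiply both sides by (z + 2)(z + 7):
-3(z + 7) + (z + 2) = 2(z + 2)(z + 7).
Expand and collect terms: 2z^2 + 20z + 47 = 0.
By the quadratic formula, z = (-20 +/- sqrt(24)) / 4, so z ~= -3.7753 or z ~= -6.2247.
Neither value makes a denominator zero (z != -2, z != -7), so both are valid.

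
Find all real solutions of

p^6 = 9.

p = -1.4422 or p = 1.4422

Let u = p^3. The equation becomes u^2 - 9 = 0.
Factor: (u - 3)(u + 3) = 0, so u = 3 or u = -3.
p^3 = 3 gives p = (3)^(1/3) ~= 1.4422.
p^3 = -3 gives p = -(3)^(1/3) ~= -1.4422.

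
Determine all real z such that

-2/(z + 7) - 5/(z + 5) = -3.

z = -6.6667 or z = -3

Multiply both sides by (z + 7)(z + 5):
-2(z + 5) - 5(z + 7) = -3(z + 7)(z + 5).
Expand and collect terms: -3z² - 29z - 60 = 0.
Factor or apply the quadratic formula: z = -6.6667 or z = -3.
Neither value makes a denominator zero (z ≠ -7, z ≠ -5), so both are valid.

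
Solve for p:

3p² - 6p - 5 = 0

Discriminant: (-6)² − 4·3·(-5) = 96.
Quadratic formula: p = (6 ± √96) / 6.
So p = 1 + 2·√(6)/3 ≈ 2.633 or p = 1 - 2·√(6)/3 ≈ -0.633.

p = -0.633 or p = 2.633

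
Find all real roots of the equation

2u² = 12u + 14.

u = -1 or u = 7

Bring every term to one side: 2u² - 12u - 14 = 0.
Factor: 2(u + 1)(u - 7) = 0.
So u = -1 or u = 7.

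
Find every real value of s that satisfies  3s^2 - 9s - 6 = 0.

s = -0.5616 or s = 3.5616

Discriminant: (-9)^2 - 4*3*(-6) = 153.
Quadratic formula: s = (9 +/- sqrt(153)) / 6.
So s = 3/2 + sqrt(17)/2 ~= 3.5616 or s = 3/2 - sqrt(17)/2 ~= -0.5616.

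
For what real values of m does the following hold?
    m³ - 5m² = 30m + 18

Rearrange: m³ - 5m² - 30m - 18 = 0.
Possible rational roots are divisors of -18. Testing m = -3 gives 0, so (m + 3) is a factor.
Divide: m³ - 5m² - 30m - 18 = (m + 3)(m² - 8m - 6).
Apply the quadratic formula to m² - 8m - 6 = 0: m = (8 ± √88)/2, i.e. m ≈ 8.6904 or m ≈ -0.6904.

m = -3 or m = -0.6904 or m = 8.6904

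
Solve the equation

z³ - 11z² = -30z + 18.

z = 0.8377 or z = 3 or z = 7.1623

Rearrange: z³ - 11z² + 30z - 18 = 0.
Possible rational roots are divisors of -18. Testing z = 3 gives 0, so (z - 3) is a factor.
Divide: z³ - 11z² + 30z - 18 = (z - 3)(z² - 8z + 6).
Apply the quadratic formula to z² - 8z + 6 = 0: z = (8 ± √40)/2, i.e. z ≈ 7.1623 or z ≈ 0.8377.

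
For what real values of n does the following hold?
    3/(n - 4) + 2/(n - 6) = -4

Multiply both sides by (n - 4)(n - 6):
3(n - 6) + 2(n - 4) = -4(n - 4)(n - 6).
Expand and collect terms: -4n^2 + 35n - 70 = 0.
By the quadratic formula, n = (-35 +/- sqrt(105)) / -8, so n ~= 3.0941 or n ~= 5.6559.
Neither value makes a denominator zero (n != 4, n != 6), so both are valid.

n = 3.0941 or n = 5.6559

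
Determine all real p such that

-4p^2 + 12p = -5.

p = -0.3708 or p = 3.3708

Rearrange to standard form: -4p^2 + 12p + 5 = 0.
Discriminant: (12)^2 - 4*(-4)*5 = 224.
Quadratic formula: p = (-12 +/- sqrt(224)) / (-8).
So p = 3/2 - sqrt(14)/2 ~= -0.3708 or p = 3/2 + sqrt(14)/2 ~= 3.3708.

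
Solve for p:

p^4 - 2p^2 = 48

Let u = p^2. The equation becomes u^2 - 2u - 48 = 0.
Factor: (u - 8)(u + 6) = 0, so u = 8 or u = -6.
p^2 = 8 gives p = +/-2*sqrt(2) ~= +/-2.8284.
p^2 = -6 < 0 has no real solution.

p = -2.8284 or p = 2.8284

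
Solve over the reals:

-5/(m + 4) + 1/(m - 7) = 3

Multiply both sides by (m + 4)(m - 7):
-5(m - 7) + (m + 4) = 3(m + 4)(m - 7).
Expand and collect terms: 3m² - 5m - 123 = 0.
By the quadratic formula, m = (5 ± √1501) / 6, so m ≈ 7.2905 or m ≈ -5.6238.
Neither value makes a denominator zero (m ≠ -4, m ≠ 7), so both are valid.

m = -5.6238 or m = 7.2905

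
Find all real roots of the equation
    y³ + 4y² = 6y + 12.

y = -4.7321 or y = -1.2679 or y = 2

Rearrange: y³ + 4y² - 6y - 12 = 0.
Possible rational roots are divisors of -12. Testing y = 2 gives 0, so (y - 2) is a factor.
Divide: y³ + 4y² - 6y - 12 = (y - 2)(y² + 6y + 6).
Apply the quadratic formula to y² + 6y + 6 = 0: y = (-6 ± √12)/2, i.e. y ≈ -1.2679 or y ≈ -4.7321.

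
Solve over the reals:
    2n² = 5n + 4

n = -0.6375 or n = 3.1375

Rearrange to standard form: 2n² - 5n - 4 = 0.
Discriminant: (-5)² − 4·2·(-4) = 57.
Quadratic formula: n = (5 ± √57) / 4.
So n = 5/4 + √(57)/4 ≈ 3.1375 or n = 5/4 - √(57)/4 ≈ -0.6375.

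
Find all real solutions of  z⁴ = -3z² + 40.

z = -2.2361 or z = 2.2361

Let u = z². The equation becomes u² + 3u - 40 = 0.
Factor: (u + 8)(u - 5) = 0, so u = -8 or u = 5.
z² = -8 < 0 has no real solution.
z² = 5 gives z = ±√(5) ≈ ±2.2361.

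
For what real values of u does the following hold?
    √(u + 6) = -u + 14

Square both sides: u + 6 = (-u + 14)².
Expand and rearrange: u² - 29u + 190 = 0.
Solving gives u = 19 or u = 10.
Check each candidate in the original equation:
  u = 19: √(25) = 5, while -u + 14 = -5 — extraneous.
  u = 10: √(16) = 4, while -u + 14 = 4 — valid.

u = 10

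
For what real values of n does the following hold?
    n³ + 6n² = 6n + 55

Rearrange: n³ + 6n² - 6n - 55 = 0.
Possible rational roots are divisors of -55. Testing n = -5 gives 0, so (n + 5) is a factor.
Divide: n³ + 6n² - 6n - 55 = (n + 5)(n² + n - 11).
Apply the quadratic formula to n² + n - 11 = 0: n = (-1 ± √45)/2, i.e. n ≈ 2.8541 or n ≈ -3.8541.

n = -5 or n = -3.8541 or n = 2.8541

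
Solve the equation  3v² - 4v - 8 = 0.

v = -1.0972 or v = 2.4305

Discriminant: (-4)² − 4·3·(-8) = 112.
Quadratic formula: v = (4 ± √112) / 6.
So v = 2/3 + 2·√(7)/3 ≈ 2.4305 or v = 2/3 - 2·√(7)/3 ≈ -1.0972.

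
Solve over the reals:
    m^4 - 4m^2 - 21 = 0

m = -2.6458 or m = 2.6458

Let u = m^2. The equation becomes u^2 - 4u - 21 = 0.
Factor: (u + 3)(u - 7) = 0, so u = -3 or u = 7.
m^2 = -3 < 0 has no real solution.
m^2 = 7 gives m = +/-sqrt(7) ~= +/-2.6458.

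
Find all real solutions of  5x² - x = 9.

Rearrange to standard form: 5x² - x - 9 = 0.
Discriminant: (-1)² − 4·5·(-9) = 181.
Quadratic formula: x = (1 ± √181) / 10.
So x = 1/10 + √(181)/10 ≈ 1.4454 or x = 1/10 - √(181)/10 ≈ -1.2454.

x = -1.2454 or x = 1.4454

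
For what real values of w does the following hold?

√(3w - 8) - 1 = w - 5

Isolate the radical: √(3w - 8) = w - 4.
Square both sides: 3w - 8 = (w - 4)².
Expand and rearrange: w² - 11w + 24 = 0.
Solving gives w = 8 or w = 3.
Check each candidate in the original equation:
  w = 8: √(16) = 4, while w - 4 = 4 — valid.
  w = 3: √(1) = 1, while w - 4 = -1 — extraneous.

w = 8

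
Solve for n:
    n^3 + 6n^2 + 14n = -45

Rearrange: n^3 + 6n^2 + 14n + 45 = 0.
Possible rational roots are divisors of 45. Testing n = -5 gives 0, so (n + 5) is a factor.
Divide: n^3 + 6n^2 + 14n + 45 = (n + 5)(n^2 + n + 9).
The quadratic n^2 + n + 9 has discriminant -35 < 0, so no further real roots.

n = -5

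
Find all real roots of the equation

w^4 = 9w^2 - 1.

Let u = w^2. The equation becomes u^2 - 9u + 1 = 0.
By the quadratic formula, u = sqrt(77)/2 + 9/2 or u = 9/2 - sqrt(77)/2.
w^2 = sqrt(77)/2 + 9/2 gives w = +/-sqrt(sqrt(77)/2 + 9/2) ~= +/-2.9812.
w^2 = 9/2 - sqrt(77)/2 gives w = +/-sqrt(9/2 - sqrt(77)/2) ~= +/-0.3354.

w = -2.9812 or w = -0.3354 or w = 0.3354 or w = 2.9812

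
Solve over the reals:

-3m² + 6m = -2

m = -0.291 or m = 2.291

Rearrange to standard form: -3m² + 6m + 2 = 0.
Discriminant: (6)² − 4·(-3)·2 = 60.
Quadratic formula: m = (-6 ± √60) / (-6).
So m = 1 - √(15)/3 ≈ -0.291 or m = 1 + √(15)/3 ≈ 2.291.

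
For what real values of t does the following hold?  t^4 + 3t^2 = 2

t = -0.7494 or t = 0.7494

Let u = t^2. The equation becomes u^2 + 3u - 2 = 0.
By the quadratic formula, u = -3/2 + sqrt(17)/2 or u = -sqrt(17)/2 - 3/2.
t^2 = -3/2 + sqrt(17)/2 gives t = +/-sqrt(-3/2 + sqrt(17)/2) ~= +/-0.7494.
t^2 = -sqrt(17)/2 - 3/2 < 0 has no real solution.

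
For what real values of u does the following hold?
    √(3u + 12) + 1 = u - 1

Isolate the radical: √(3u + 12) = u - 2.
Square both sides: 3u + 12 = (u - 2)².
Expand and rearrange: u² - 7u - 8 = 0.
Solving gives u = 8 or u = -1.
Check each candidate in the original equation:
  u = 8: √(36) = 6, while u - 2 = 6 — valid.
  u = -1: √(9) = 3, while u - 2 = -3 — extraneous.

u = 8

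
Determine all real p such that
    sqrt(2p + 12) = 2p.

Square both sides: 2p + 12 = (2p)^2.
Expand and rearrange: 4p^2 - 2p - 12 = 0.
Solving gives p = 2 or p = -1.5.
Check each candidate in the original equation:
  p = 2: sqrt(16) = 4, while 2p = 4 — valid.
  p = -1.5: sqrt(9) = 3, while 2p = -3 — extraneous.

p = 2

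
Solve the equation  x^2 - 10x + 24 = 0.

Factor: (x - 6)(x - 4) = 0.
So x = 6 or x = 4.

x = 4 or x = 6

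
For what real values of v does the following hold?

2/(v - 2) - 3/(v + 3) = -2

Multiply both sides by (v - 2)(v + 3):
2(v + 3) - 3(v - 2) = -2(v - 2)(v + 3).
Expand and collect terms: -2v² - v = 0.
Factor or apply the quadratic formula: v = -0.5 or v = 0.
Neither value makes a denominator zero (v ≠ 2, v ≠ -3), so both are valid.

v = -0.5 or v = 0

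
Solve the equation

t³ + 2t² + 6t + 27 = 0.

t = -3

Possible rational roots are divisors of 27. Testing t = -3 gives 0, so (t + 3) is a factor.
Divide: t³ + 2t² + 6t + 27 = (t + 3)(t² - t + 9).
The quadratic t² - t + 9 has discriminant -35 < 0, so no further real roots.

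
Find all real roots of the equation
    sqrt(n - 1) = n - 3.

Square both sides: n - 1 = (n - 3)^2.
Expand and rearrange: n^2 - 7n + 10 = 0.
Solving gives n = 5 or n = 2.
Check each candidate in the original equation:
  n = 5: sqrt(4) = 2, while n - 3 = 2 — valid.
  n = 2: sqrt(1) = 1, while n - 3 = -1 — extraneous.

n = 5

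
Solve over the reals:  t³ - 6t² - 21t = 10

Rearrange: t³ - 6t² - 21t - 10 = 0.
Possible rational roots are divisors of -10. Testing t = -2 gives 0, so (t + 2) is a factor.
Divide: t³ - 6t² - 21t - 10 = (t + 2)(t² - 8t - 5).
Apply the quadratic formula to t² - 8t - 5 = 0: t = (8 ± √84)/2, i.e. t ≈ 8.5826 or t ≈ -0.5826.

t = -2 or t = -0.5826 or t = 8.5826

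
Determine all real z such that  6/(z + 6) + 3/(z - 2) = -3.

z = -8.217 or z = 1.217

Multiply both sides by (z + 6)(z - 2):
6(z - 2) + 3(z + 6) = -3(z + 6)(z - 2).
Expand and collect terms: -3z^2 - 21z + 30 = 0.
By the quadratic formula, z = (21 +/- sqrt(801)) / -6, so z ~= -8.217 or z ~= 1.217.
Neither value makes a denominator zero (z != -6, z != 2), so both are valid.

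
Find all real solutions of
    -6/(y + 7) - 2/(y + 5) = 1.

Multiply both sides by (y + 7)(y + 5):
-6(y + 5) - 2(y + 7) = (y + 7)(y + 5).
Expand and collect terms: y^2 + 20y + 79 = 0.
By the quadratic formula, y = (-20 +/- sqrt(84)) / 2, so y ~= -5.4174 or y ~= -14.5826.
Neither value makes a denominator zero (y != -7, y != -5), so both are valid.

y = -14.5826 or y = -5.4174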